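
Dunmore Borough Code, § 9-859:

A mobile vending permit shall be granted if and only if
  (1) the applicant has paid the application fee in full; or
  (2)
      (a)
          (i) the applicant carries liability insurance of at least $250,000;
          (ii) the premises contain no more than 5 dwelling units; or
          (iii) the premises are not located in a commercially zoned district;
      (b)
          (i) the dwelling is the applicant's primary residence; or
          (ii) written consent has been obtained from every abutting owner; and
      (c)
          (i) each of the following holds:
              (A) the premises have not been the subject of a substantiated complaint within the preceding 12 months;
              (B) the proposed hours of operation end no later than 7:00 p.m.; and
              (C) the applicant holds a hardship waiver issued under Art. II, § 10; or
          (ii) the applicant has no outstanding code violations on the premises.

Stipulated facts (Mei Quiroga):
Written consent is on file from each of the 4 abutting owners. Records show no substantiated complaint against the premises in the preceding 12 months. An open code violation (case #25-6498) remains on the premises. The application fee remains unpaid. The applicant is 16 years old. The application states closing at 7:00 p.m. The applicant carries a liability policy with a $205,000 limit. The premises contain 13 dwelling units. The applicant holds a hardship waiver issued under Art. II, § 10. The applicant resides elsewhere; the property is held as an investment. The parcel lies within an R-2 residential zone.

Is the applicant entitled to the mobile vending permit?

Yes — granted.

(1) fee paid — not met.
(i) insurance ≥ $250,000 — not satisfied.
(ii) ≤ 5 units — not satisfied.
(iii) not (commercially zoned) — holds.
So (a) is satisfied (F OR F OR T).
(i) primary residence — not satisfied.
(ii) all abutters consent — met.
(b): F OR T → true.
(A) no complaint in 12 mo. — holds.
(B) closes by 7 p.m. — met.
(C) hardship waiver — satisfied.
So (i) is satisfied (T AND T AND T).
(ii) no code violations — not satisfied.
So (c) is satisfied (T OR F).
So (2) is satisfied (T AND T AND T).
So Overall is satisfied (F OR T).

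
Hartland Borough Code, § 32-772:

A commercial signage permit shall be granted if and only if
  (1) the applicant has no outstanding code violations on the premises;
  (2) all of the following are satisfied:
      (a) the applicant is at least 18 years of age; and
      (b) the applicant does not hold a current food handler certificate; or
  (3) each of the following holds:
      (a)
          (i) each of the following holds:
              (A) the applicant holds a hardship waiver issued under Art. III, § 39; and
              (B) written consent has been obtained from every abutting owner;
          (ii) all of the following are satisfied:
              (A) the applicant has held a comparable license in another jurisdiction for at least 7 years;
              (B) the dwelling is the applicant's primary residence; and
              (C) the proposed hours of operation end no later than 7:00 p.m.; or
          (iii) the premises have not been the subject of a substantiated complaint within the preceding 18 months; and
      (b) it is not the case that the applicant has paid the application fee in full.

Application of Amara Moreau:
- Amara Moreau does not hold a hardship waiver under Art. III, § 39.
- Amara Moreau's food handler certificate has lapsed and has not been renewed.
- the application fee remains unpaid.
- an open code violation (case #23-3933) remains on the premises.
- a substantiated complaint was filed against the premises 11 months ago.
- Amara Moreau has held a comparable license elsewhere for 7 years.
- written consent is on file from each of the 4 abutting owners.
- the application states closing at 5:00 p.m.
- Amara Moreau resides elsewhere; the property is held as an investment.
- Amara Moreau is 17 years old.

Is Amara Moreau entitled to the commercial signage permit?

(1) no code violations — not satisfied.
(a) age ≥ 18 — not met.
(b) not (food handler cert.) — met.
(2) = F AND T = false.
(A) hardship waiver — fails.
(B) all abutters consent — satisfied.
So (i) is not satisfied (F AND T).
(A) prior license ≥ 7 yr — met.
(B) primary residence — fails.
(C) closes by 7 p.m. — met.
So (ii) is not satisfied (T AND F AND T).
(iii) no complaint in 18 mo. — fails.
So (a) is not satisfied (F OR F OR F).
(b) not (fee paid) — holds.
(3): F AND T → false.
Overall: F OR F OR F → false.

No — denied.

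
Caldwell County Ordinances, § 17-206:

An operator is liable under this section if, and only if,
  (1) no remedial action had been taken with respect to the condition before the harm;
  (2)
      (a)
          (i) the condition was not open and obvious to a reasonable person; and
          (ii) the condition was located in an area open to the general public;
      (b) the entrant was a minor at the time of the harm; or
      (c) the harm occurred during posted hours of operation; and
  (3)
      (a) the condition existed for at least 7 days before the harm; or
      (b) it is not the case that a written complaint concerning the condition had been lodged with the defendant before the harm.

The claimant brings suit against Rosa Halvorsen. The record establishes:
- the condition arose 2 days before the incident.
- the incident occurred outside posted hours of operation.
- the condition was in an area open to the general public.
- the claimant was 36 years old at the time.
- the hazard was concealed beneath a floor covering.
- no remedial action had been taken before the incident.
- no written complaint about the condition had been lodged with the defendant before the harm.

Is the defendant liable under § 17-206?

(1) no remedial action — met.
(i) not open/obvious — holds.
(ii) public area — satisfied.
So (a) is satisfied (T AND T).
(b) entrant a minor — fails.
(c) during posted hours — fails.
(2) = T OR F OR F = true.
(a) condition ≥7 days old — not met.
(b) not (complaint lodged) — satisfied.
(3): F OR T → true.
So Overall is satisfied (T AND T AND T).

Yes — liable.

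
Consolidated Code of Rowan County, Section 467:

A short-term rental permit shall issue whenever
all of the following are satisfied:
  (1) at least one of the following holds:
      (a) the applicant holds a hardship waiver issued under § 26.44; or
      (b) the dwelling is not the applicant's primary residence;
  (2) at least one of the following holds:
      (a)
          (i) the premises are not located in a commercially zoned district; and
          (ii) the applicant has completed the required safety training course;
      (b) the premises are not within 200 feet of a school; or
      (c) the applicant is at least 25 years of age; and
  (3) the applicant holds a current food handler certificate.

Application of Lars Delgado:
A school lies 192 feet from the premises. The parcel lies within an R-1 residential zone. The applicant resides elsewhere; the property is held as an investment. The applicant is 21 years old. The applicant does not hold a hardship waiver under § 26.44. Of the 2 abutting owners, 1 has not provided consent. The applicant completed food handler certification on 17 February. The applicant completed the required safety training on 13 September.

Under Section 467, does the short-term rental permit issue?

(a) hardship waiver — not met.
(b) not (primary residence) — met.
So (1) is satisfied (F OR T).
(i) not (commercially zoned) — satisfied.
(ii) safety training — satisfied.
So (a) is satisfied (T AND T).
(b) ≥200 ft from school — fails.
(c) age ≥ 25 — fails.
(2): T OR F OR F → true.
(3) food handler cert. — holds.
Overall: T AND T AND T → true.

Yes — granted.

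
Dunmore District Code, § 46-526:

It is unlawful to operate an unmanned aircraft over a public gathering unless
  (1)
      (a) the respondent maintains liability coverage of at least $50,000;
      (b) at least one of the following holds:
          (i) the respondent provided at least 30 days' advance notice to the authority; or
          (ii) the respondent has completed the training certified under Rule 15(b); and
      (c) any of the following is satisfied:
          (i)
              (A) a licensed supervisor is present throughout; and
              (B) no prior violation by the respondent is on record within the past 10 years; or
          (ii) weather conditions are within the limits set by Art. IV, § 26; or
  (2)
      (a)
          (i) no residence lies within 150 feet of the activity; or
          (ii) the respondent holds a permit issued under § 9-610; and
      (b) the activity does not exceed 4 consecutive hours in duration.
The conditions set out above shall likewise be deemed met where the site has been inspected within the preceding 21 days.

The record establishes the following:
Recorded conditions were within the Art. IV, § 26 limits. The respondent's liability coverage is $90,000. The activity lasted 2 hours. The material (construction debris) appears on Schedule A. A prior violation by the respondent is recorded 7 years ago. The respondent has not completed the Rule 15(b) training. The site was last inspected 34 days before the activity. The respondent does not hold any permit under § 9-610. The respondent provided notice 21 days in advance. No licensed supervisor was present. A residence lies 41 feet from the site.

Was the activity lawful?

(a) coverage ≥ $50,000 — holds.
(i) ≥30 days' notice — not satisfied.
(ii) training certified — not met.
(b) = F OR F = false.
(A) supervisor present — not met.
(B) no prior violation — fails.
(i): F AND F → false.
(ii) weather ok — satisfied.
(c): F OR T → true.
(1) = T AND F AND T = false.
(i) no residence in 150 ft — not met.
(ii) holds permit — not satisfied.
So (a) is not satisfied (F OR F).
(b) ≤ 4 hrs duration — satisfied.
(2): F AND T → false.
Overall: F OR F → false.
Exception (site inspected) — not satisfied.
Result: main false OR exception false → false.

No — unlawful.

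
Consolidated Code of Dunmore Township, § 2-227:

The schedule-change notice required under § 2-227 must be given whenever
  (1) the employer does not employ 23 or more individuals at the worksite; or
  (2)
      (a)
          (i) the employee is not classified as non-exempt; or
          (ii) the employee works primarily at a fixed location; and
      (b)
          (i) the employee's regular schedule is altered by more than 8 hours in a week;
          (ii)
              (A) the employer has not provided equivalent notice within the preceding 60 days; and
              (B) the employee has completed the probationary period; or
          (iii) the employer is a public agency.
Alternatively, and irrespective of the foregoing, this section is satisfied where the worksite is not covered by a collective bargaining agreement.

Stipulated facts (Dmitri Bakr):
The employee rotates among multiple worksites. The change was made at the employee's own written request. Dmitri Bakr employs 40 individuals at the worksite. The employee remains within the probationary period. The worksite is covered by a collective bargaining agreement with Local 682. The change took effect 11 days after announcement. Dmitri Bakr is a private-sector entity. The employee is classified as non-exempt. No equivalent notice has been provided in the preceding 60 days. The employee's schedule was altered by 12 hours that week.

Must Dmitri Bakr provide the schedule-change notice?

(1) not (≥ 23 at site) — not satisfied.
(i) not (non-exempt) — fails.
(ii) fixed location — fails.
So (a) is not satisfied (F OR F).
(i) schedule shift > 8h — holds.
(A) no recent notice — holds.
(B) past probation — not met.
So (ii) is not satisfied (T AND F).
(iii) public agency — fails.
So (b) is satisfied (T OR F OR F).
So (2) is not satisfied (F AND T).
So Overall is not satisfied (F OR F).
Exception (no CBA) — not satisfied.
Result: main false OR exception false → false.

No — not required.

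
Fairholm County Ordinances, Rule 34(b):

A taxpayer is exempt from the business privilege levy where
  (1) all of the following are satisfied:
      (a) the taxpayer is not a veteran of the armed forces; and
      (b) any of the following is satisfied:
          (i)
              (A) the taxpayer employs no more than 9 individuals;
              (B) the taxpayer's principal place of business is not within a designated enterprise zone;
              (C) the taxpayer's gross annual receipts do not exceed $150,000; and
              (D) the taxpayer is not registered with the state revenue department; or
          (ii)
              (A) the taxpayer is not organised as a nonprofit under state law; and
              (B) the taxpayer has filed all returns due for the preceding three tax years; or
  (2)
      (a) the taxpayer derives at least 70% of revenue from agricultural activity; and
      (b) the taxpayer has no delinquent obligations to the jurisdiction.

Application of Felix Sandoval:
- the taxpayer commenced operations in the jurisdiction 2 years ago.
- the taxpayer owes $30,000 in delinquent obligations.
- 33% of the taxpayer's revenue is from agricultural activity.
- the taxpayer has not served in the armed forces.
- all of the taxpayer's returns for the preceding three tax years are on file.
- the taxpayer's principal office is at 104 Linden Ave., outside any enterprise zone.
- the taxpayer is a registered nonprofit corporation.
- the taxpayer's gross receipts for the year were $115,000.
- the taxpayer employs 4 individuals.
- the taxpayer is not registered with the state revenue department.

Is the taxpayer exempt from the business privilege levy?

Yes — exempt.

(a) not (veteran) — satisfied.
(A) ≤ 9 employees — met.
(B) not (in enterprise zone) — satisfied.
(C) receipts ≤ $150,000 — met.
(D) not (state-registered) — met.
So (i) is satisfied (T AND T AND T AND T).
(A) not (nonprofit) — not met.
(B) returns current — satisfied.
(ii) = F AND T = false.
(b) = T OR F = true.
So (1) is satisfied (T AND T).
(a) ≥70% agricultural — not met.
(b) no delinquency — not satisfied.
(2): F AND F → false.
Overall: T OR F → true.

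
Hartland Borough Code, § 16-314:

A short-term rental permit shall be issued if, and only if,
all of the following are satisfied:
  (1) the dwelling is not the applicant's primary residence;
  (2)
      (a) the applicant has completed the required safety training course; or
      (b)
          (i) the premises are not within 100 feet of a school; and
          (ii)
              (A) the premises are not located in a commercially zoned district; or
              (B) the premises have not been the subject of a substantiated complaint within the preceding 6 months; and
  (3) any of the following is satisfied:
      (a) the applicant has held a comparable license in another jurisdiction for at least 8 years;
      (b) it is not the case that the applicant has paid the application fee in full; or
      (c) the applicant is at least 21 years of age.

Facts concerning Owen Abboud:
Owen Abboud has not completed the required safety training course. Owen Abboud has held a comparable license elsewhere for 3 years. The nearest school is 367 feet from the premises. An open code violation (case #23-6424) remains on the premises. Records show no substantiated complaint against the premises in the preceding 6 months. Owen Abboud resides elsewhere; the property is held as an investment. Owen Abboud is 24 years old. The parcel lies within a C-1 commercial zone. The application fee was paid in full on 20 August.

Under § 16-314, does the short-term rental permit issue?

Yes — granted.

(1) not (primary residence) — holds.
(a) safety training — fails.
(i) ≥100 ft from school — met.
(A) not (commercially zoned) — fails.
(B) no complaint in 6 mo. — met.
So (ii) is satisfied (F OR T).
(b): T AND T → true.
(2) = F OR T = true.
(a) prior license ≥ 8 yr — not satisfied.
(b) not (fee paid) — fails.
(c) age ≥ 21 — holds.
So (3) is satisfied (F OR F OR T).
Overall = T AND T AND T = true.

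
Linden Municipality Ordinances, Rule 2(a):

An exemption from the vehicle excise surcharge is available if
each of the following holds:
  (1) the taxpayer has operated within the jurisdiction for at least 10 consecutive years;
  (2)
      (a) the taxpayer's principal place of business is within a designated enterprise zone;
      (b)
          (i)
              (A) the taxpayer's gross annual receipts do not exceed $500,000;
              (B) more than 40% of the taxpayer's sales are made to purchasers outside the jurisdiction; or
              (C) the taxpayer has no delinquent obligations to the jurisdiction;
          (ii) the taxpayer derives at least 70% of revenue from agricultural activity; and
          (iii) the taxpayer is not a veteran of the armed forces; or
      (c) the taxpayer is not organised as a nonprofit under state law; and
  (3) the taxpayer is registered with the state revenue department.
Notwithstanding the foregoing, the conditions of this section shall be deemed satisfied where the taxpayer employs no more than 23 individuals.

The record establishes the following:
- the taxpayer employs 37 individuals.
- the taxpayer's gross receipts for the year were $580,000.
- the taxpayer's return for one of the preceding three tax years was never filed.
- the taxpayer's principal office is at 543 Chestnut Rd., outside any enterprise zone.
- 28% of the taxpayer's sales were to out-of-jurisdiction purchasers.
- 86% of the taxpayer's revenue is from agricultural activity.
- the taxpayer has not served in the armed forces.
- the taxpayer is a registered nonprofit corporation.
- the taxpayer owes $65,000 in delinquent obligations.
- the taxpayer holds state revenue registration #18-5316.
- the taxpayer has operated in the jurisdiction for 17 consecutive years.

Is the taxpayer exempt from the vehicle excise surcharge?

(1) ≥ 10 yrs in jurisdiction — satisfied.
(a) in enterprise zone — not met.
(A) receipts ≤ $500,000 — fails.
(B) >40% out-of-jur. sales — not satisfied.
(C) no delinquency — fails.
So (i) is not satisfied (F OR F OR F).
(ii) ≥70% agricultural — holds.
(iii) not (veteran) — holds.
So (b) is not satisfied (F AND T AND T).
(c) not (nonprofit) — not satisfied.
So (2) is not satisfied (F OR F OR F).
(3) state-registered — holds.
Overall = T AND F AND T = false.
Exception (≤ 23 employees) — not satisfied.
Result: main false OR exception false → false.

No — not exempt.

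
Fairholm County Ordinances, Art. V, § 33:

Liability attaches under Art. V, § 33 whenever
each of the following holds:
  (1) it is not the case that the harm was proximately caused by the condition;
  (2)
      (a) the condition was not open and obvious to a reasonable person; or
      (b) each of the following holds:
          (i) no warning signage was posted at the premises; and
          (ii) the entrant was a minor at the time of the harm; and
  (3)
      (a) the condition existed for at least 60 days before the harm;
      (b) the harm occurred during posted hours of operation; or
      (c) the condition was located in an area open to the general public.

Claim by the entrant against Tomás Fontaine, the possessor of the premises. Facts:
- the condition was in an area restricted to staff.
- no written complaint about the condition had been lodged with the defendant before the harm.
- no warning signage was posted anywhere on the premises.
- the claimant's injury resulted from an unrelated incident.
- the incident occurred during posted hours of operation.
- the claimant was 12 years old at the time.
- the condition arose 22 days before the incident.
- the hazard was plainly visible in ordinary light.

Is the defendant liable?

(1) not (proximate cause) — holds.
(a) not open/obvious — not met.
(i) no signage posted — holds.
(ii) entrant a minor — met.
(b): T AND T → true.
(2) = F OR T = true.
(a) condition ≥60 days old — fails.
(b) during posted hours — met.
(c) public area — fails.
(3): F OR T OR F → true.
Overall: T AND T AND T → true.

Yes — liable.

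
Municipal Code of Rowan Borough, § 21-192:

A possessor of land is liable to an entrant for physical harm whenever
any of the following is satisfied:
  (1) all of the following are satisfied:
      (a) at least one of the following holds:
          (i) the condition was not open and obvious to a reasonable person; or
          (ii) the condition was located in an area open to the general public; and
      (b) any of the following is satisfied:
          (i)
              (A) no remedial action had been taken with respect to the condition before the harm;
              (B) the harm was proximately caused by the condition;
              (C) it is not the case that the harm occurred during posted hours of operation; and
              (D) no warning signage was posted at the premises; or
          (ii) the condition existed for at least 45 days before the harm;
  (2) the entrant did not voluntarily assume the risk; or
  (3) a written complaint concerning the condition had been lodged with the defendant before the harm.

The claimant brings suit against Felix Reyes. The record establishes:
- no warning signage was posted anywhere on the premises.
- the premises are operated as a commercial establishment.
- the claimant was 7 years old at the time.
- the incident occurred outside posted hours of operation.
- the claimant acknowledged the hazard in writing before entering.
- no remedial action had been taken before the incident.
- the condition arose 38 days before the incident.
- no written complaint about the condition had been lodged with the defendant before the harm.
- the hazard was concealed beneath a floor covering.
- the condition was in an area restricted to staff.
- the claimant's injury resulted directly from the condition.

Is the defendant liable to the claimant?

Yes — liable.

(i) not open/obvious — satisfied.
(ii) public area — not satisfied.
So (a) is satisfied (T OR F).
(A) no remedial action — met.
(B) proximate cause — satisfied.
(C) not (during posted hours) — met.
(D) no signage posted — holds.
So (i) is satisfied (T AND T AND T AND T).
(ii) condition ≥45 days old — fails.
So (b) is satisfied (T OR F).
(1): T AND T → true.
(2) no assumed risk — not satisfied.
(3) complaint lodged — not satisfied.
Overall = T OR F OR F = true.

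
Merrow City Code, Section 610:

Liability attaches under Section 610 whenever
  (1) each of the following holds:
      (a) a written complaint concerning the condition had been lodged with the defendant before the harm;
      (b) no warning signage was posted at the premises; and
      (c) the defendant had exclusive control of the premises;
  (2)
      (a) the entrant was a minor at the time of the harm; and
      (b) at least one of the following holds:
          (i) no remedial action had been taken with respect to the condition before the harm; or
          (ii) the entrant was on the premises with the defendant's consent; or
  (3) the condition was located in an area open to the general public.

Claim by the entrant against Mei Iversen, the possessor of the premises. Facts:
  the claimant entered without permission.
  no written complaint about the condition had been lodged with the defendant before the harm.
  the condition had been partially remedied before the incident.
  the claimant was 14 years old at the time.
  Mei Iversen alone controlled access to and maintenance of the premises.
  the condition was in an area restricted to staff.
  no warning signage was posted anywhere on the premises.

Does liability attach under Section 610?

No — not liable.

(a) complaint lodged — fails.
(b) no signage posted — satisfied.
(c) exclusive control — met.
(1): F AND T AND T → false.
(a) entrant a minor — satisfied.
(i) no remedial action — fails.
(ii) consent to enter — fails.
So (b) is not satisfied (F OR F).
(2) = T AND F = false.
(3) public area — fails.
Overall: F OR F OR F → false.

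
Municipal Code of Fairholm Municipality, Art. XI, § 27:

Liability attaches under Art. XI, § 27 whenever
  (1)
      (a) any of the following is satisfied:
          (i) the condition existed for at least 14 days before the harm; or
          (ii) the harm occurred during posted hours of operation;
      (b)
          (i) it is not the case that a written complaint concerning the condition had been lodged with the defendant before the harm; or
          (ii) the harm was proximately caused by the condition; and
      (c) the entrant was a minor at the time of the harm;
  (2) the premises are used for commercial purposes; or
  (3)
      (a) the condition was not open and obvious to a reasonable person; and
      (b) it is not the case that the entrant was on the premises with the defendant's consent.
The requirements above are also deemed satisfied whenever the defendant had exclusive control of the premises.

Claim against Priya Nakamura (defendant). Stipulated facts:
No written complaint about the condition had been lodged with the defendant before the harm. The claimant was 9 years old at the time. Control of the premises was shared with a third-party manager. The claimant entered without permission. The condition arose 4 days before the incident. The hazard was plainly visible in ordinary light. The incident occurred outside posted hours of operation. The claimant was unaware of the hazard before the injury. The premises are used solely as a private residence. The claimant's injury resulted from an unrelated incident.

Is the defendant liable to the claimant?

No — not liable.

(i) condition ≥14 days old — not satisfied.
(ii) during posted hours — not satisfied.
(a): F OR F → false.
(i) not (complaint lodged) — met.
(ii) proximate cause — not satisfied.
(b) = T OR F = true.
(c) entrant a minor — satisfied.
So (1) is not satisfied (F AND T AND T).
(2) commercial use — not satisfied.
(a) not open/obvious — fails.
(b) not (consent to enter) — satisfied.
(3) = F AND T = false.
So Overall is not satisfied (F OR F OR F).
Exception (exclusive control) — not satisfied.
Result: main false OR exception false → false.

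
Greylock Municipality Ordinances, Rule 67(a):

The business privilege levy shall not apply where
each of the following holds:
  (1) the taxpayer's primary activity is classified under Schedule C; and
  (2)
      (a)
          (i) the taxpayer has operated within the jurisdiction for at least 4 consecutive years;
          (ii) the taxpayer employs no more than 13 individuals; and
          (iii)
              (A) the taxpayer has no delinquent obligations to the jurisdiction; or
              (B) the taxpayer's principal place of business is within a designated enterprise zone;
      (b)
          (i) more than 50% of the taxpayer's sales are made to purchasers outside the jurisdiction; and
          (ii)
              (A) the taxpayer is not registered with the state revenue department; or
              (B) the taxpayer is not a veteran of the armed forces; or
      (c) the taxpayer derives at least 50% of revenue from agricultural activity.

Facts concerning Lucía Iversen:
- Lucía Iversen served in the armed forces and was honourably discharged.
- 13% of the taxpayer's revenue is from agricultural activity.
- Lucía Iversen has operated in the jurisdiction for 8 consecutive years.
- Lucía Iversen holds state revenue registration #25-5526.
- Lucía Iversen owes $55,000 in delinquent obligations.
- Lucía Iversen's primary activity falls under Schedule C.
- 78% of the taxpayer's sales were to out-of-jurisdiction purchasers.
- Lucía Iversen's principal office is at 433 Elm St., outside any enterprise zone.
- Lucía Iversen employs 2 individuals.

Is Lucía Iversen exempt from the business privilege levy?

No — not exempt.

(1) Schedule C activity — satisfied.
(i) ≥ 4 yrs in jurisdiction — met.
(ii) ≤ 13 employees — met.
(A) no delinquency — not met.
(B) in enterprise zone — fails.
So (iii) is not satisfied (F OR F).
So (a) is not satisfied (T AND T AND F).
(i) >50% out-of-jur. sales — holds.
(A) not (state-registered) — fails.
(B) not (veteran) — not met.
(ii) = F OR F = false.
(b): T AND F → false.
(c) ≥50% agricultural — not satisfied.
(2): F OR F OR F → false.
Overall: T AND F → false.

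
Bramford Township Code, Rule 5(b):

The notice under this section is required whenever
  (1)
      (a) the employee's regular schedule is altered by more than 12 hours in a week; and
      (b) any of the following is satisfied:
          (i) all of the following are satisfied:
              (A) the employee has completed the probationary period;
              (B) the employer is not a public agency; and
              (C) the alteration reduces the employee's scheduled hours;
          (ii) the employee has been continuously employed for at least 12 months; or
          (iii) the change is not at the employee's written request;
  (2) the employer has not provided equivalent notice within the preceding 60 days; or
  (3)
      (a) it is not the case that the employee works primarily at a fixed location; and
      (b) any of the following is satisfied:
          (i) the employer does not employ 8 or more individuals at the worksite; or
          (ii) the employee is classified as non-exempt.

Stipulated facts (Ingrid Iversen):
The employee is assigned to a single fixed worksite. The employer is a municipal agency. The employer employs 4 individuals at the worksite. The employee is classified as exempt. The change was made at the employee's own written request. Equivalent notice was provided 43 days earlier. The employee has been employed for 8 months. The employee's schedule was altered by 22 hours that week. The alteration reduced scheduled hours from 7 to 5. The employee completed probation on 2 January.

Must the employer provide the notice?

No — not required.

(a) schedule shift > 12h — holds.
(A) past probation — holds.
(B) not (public agency) — not met.
(C) hours reduced — met.
So (i) is not satisfied (T AND F AND T).
(ii) tenure ≥ 12 mo. — not satisfied.
(iii) not employee-requested — fails.
(b) = F OR F OR F = false.
(1): T AND F → false.
(2) no recent notice — fails.
(a) not (fixed location) — not satisfied.
(i) not (≥ 8 at site) — met.
(ii) non-exempt — not satisfied.
So (b) is satisfied (T OR F).
So (3) is not satisfied (F AND T).
So Overall is not satisfied (F OR F OR F).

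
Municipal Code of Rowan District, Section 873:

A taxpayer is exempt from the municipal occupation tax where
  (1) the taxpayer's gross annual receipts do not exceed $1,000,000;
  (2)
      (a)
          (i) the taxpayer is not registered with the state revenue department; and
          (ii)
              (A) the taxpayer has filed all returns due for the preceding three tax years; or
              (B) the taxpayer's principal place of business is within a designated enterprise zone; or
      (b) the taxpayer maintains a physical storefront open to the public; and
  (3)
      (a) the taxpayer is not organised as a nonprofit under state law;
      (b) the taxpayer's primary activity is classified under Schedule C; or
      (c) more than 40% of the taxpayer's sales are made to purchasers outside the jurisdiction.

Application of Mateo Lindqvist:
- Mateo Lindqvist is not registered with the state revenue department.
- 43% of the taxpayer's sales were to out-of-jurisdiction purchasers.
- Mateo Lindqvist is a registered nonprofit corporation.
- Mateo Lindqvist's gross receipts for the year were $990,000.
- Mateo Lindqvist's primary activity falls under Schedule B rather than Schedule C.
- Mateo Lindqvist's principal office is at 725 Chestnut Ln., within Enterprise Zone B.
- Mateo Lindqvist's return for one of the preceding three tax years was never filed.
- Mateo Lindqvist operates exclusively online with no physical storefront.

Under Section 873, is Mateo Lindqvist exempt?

(1) receipts ≤ $1,000,000 — holds.
(i) not (state-registered) — met.
(A) returns current — not satisfied.
(B) in enterprise zone — satisfied.
So (ii) is satisfied (F OR T).
So (a) is satisfied (T AND T).
(b) has storefront — not satisfied.
(2): T OR F → true.
(a) not (nonprofit) — fails.
(b) Schedule C activity — not met.
(c) >40% out-of-jur. sales — satisfied.
(3): F OR F OR T → true.
Overall: T AND T AND T → true.

Yes — exempt.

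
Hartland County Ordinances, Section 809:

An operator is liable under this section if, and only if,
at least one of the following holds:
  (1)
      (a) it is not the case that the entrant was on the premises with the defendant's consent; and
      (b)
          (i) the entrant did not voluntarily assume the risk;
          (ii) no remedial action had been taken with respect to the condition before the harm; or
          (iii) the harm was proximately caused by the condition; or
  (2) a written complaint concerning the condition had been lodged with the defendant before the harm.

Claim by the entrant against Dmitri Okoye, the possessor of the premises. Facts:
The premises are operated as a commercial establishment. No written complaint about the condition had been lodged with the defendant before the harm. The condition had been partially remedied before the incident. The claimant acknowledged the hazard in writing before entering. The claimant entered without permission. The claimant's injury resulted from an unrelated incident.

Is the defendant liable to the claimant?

(a) not (consent to enter) — holds.
(i) no assumed risk — fails.
(ii) no remedial action — not met.
(iii) proximate cause — not met.
(b) = F OR F OR F = false.
(1) = T AND F = false.
(2) complaint lodged — fails.
Overall: F OR F → false.

No — not liable.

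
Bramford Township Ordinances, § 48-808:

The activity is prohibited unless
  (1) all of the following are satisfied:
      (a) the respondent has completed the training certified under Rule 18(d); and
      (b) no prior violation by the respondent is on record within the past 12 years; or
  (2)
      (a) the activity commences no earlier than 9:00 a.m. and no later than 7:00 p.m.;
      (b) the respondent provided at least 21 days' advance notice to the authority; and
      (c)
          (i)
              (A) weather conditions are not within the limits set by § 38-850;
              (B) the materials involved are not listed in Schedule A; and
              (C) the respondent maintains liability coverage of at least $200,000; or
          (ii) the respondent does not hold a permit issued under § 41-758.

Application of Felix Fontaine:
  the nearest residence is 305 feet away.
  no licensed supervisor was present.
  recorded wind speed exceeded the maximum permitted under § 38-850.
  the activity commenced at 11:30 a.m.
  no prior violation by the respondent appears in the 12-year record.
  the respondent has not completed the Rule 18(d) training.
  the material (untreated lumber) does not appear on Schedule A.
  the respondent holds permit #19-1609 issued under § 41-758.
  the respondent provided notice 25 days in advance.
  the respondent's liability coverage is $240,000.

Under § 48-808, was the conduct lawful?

(a) training certified — fails.
(b) no prior violation — satisfied.
(1) = F AND T = false.
(a) start within hours — satisfied.
(b) ≥21 days' notice — satisfied.
(A) not (weather ok) — met.
(B) not (Schedule A material) — met.
(C) coverage ≥ $200,000 — met.
(i) = T AND T AND T = true.
(ii) not (holds permit) — fails.
(c): T OR F → true.
So (2) is satisfied (T AND T AND T).
Overall = F OR T = true.

Yes — lawful.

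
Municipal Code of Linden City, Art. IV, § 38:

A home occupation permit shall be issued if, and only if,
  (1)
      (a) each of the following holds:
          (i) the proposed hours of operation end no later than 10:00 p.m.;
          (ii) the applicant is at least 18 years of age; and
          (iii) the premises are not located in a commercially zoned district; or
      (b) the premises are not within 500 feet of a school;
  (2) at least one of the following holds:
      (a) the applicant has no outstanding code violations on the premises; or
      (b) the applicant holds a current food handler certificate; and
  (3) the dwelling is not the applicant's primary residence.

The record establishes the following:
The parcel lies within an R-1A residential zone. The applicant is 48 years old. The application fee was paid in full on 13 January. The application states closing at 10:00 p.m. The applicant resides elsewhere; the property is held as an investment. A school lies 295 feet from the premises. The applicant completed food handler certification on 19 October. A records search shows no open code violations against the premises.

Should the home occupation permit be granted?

(i) closes by 10 p.m. — holds.
(ii) age ≥ 18 — holds.
(iii) not (commercially zoned) — satisfied.
(a): T AND T AND T → true.
(b) ≥500 ft from school — not met.
(1) = T OR F = true.
(a) no code violations — holds.
(b) food handler cert. — satisfied.
So (2) is satisfied (T OR T).
(3) not (primary residence) — satisfied.
So Overall is satisfied (T AND T AND T).

Yes — granted.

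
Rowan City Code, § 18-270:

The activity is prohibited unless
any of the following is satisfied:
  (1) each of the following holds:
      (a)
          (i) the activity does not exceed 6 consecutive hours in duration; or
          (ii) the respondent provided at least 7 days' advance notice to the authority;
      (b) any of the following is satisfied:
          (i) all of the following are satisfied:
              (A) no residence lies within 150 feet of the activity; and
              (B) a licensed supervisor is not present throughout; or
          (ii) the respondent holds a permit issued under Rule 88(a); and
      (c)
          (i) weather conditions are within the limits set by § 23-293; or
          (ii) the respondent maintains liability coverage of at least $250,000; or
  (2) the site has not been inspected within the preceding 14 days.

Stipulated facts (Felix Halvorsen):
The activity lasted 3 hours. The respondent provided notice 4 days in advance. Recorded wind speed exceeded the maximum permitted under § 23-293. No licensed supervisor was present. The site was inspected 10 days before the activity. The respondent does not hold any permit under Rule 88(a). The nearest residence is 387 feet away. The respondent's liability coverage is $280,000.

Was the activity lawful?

Yes — lawful.

(i) ≤ 6 hrs duration — satisfied.
(ii) ≥7 days' notice — not met.
So (a) is satisfied (T OR F).
(A) no residence in 150 ft — met.
(B) not (supervisor present) — satisfied.
(i): T AND T → true.
(ii) holds permit — fails.
So (b) is satisfied (T OR F).
(i) weather ok — not met.
(ii) coverage ≥ $250,000 — holds.
So (c) is satisfied (F OR T).
(1): T AND T AND T → true.
(2) not (site inspected) — fails.
Overall: T OR F → true.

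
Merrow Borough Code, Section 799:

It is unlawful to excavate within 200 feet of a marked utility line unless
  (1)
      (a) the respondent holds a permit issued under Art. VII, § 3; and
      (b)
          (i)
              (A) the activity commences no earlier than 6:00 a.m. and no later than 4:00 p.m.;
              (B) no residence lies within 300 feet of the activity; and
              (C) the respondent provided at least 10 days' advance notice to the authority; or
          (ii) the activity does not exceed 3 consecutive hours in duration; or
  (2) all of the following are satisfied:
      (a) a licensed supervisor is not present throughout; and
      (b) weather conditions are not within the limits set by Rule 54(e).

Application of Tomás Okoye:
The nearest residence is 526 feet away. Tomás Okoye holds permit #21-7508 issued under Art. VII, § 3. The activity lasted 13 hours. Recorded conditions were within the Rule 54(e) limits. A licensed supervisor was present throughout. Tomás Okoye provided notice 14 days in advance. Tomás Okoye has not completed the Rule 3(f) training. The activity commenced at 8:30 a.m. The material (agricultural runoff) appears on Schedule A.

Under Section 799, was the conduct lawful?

(a) holds permit — satisfied.
(A) start within hours — satisfied.
(B) no residence in 300 ft — holds.
(C) ≥10 days' notice — satisfied.
(i): T AND T AND T → true.
(ii) ≤ 3 hrs duration — fails.
So (b) is satisfied (T OR F).
(1): T AND T → true.
(a) not (supervisor present) — not satisfied.
(b) not (weather ok) — not met.
(2): F AND F → false.
So Overall is satisfied (T OR F).

Yes — lawful.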